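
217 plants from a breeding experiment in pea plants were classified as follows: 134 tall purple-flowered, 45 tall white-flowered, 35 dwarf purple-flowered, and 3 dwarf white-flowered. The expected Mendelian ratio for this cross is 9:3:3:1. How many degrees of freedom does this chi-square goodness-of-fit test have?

A goodness-of-fit test with 4 phenotype classes has df = 4 − 1 = 3.

3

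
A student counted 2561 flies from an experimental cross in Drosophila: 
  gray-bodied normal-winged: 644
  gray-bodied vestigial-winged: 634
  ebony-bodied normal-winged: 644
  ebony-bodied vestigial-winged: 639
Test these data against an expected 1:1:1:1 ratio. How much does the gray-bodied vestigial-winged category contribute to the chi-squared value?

0.061

Under the 1:1:1:1 hypothesis (Σ ratio = 4, N = 2561):
  gray-bodied normal-winged: 2561 × 1/4 = 640.25
  gray-bodied vestigial-winged: 2561 × 1/4 = 640.25
  ebony-bodied normal-winged: 2561 × 1/4 = 640.25
  ebony-bodied vestigial-winged: 2561 × 1/4 = 640.25
Contribution of gray-bodied vestigial-winged: (634 − 640.25)² / 640.25 = 0.0610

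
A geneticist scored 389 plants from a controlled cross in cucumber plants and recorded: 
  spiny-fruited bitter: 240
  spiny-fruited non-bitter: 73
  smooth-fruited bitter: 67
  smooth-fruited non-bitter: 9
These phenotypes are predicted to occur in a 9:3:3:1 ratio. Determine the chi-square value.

The 9:3:3:1 ratio has 16 parts, so with N = 389 the expected counts are:
  spiny-fruited bitter: 389 × 9/16 = 218.8125
  spiny-fruited non-bitter: 389 × 3/16 = 72.9375
  smooth-fruited bitter: 389 × 3/16 = 72.9375
  smooth-fruited non-bitter: 389 × 1/16 = 24.3125
χ² = Σ (O − E)² / E
  spiny-fruited bitter: (240 − 218.8125)² / 218.8125 = 2.0516
  spiny-fruited non-bitter: (73 − 72.9375)² / 72.9375 = 0.0001
  smooth-fruited bitter: (67 − 72.9375)² / 72.9375 = 0.4833
  smooth-fruited non-bitter: (9 − 24.3125)² / 24.3125 = 9.6441
χ² = 2.0516 + 0.0001 + 0.4833 + 9.6441 = 12.1791 ≈ 12.179

12.179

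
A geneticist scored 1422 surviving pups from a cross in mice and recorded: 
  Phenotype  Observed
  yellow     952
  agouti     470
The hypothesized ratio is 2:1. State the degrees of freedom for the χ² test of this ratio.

1

A goodness-of-fit test with 2 phenotype classes has df = 2 − 1 = 1.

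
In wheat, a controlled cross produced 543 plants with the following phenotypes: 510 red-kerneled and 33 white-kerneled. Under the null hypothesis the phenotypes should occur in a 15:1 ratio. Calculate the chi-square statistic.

0.028

Total ratio parts = 16. Expected numbers out of 543:
  red-kerneled: 543 × 15/16 = 509.0625
  white-kerneled: 543 × 1/16 = 33.9375
χ² = Σ (O − E)² / E
  red-kerneled: (510 − 509.0625)² / 509.0625 = 0.0017
  white-kerneled: (33 − 33.9375)² / 33.9375 = 0.0259
χ² = 0.0017 + 0.0259 = 0.0276 ≈ 0.028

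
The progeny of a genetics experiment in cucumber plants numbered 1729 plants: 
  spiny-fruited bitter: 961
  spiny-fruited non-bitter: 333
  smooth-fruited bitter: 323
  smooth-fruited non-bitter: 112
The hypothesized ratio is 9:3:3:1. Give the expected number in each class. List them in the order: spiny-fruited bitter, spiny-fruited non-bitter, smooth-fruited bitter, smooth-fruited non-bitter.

Total ratio parts = 16. Expected numbers out of 1729:
  spiny-fruited bitter: 1729 × 9/16 = 972.5625
  spiny-fruited non-bitter: 1729 × 3/16 = 324.1875
  smooth-fruited bitter: 1729 × 3/16 = 324.1875
  smooth-fruited non-bitter: 1729 × 1/16 = 108.0625

972.5625, 324.1875, 324.1875, 108.0625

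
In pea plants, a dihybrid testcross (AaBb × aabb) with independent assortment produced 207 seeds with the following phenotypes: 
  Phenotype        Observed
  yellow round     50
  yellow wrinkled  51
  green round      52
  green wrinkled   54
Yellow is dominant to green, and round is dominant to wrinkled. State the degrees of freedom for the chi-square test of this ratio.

3

A dihybrid testcross with independent assortment gives a 1:1:1:1 ratio.
A goodness-of-fit test with 4 phenotype classes has df = 4 − 1 = 3.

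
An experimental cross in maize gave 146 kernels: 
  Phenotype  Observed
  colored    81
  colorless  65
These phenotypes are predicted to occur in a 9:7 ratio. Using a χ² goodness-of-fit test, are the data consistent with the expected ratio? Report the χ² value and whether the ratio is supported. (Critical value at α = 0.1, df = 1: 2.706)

Total ratio parts = 16. Expected numbers out of 146:
  colored: 146 × 9/16 = 82.125
  colorless: 146 × 7/16 = 63.875
χ² = Σ (O − E)² / E
  colored: (81 − 82.125)² / 82.125 = 0.0154
  colorless: (65 − 63.875)² / 63.875 = 0.0198
χ² = 0.0154 + 0.0198 = 0.0352 ≈ 0.035
Degrees of freedom = 2 − 1 = 1; critical value at α = 0.1 is 2.706.
Since 0.035 < 2.706, we fail to reject the null hypothesis — the data are consistent with the 9:7 ratio.

0.035; consistent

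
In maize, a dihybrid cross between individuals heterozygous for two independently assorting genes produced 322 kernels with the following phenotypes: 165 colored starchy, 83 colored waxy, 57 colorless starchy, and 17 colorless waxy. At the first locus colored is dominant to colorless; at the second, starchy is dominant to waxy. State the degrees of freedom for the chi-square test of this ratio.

3

A dihybrid F₂ with independent assortment and complete dominance at both loci gives a 9:3:3:1 phenotypic ratio.
A goodness-of-fit test with 4 phenotype classes has df = 4 − 1 = 3.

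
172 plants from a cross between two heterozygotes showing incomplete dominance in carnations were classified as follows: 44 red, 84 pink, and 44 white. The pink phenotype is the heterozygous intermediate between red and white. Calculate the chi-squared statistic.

0.093

With incomplete dominance, a heterozygote × heterozygote cross gives a 1:2:1 phenotypic ratio.
Total ratio parts = 4. Expected numbers out of 172:
  red: 172 × 1/4 = 43
  pink: 172 × 2/4 = 86
  white: 172 × 1/4 = 43
χ² = Σ (O − E)² / E
  red: (44 − 43)² / 43 = 0.0233
  pink: (84 − 86)² / 86 = 0.0465
  white: (44 − 43)² / 43 = 0.0233
χ² = 0.0233 + 0.0465 + 0.0233 = 0.0931 ≈ 0.093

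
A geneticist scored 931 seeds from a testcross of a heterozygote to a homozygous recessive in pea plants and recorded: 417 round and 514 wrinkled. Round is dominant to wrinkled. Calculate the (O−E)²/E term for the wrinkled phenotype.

5.053

A testcross of a heterozygote (Aa × aa) gives a 1:1 phenotypic ratio.
The 1:1 ratio has 2 parts, so with N = 931 the expected counts are:
  round: 931 × 1/2 = 465.5
  wrinkled: 931 × 1/2 = 465.5
Contribution of wrinkled: (514 − 465.5)² / 465.5 = 5.0532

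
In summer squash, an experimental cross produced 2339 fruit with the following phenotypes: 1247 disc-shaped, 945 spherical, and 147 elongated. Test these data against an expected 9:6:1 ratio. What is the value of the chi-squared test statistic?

8.843

Under the 9:6:1 hypothesis (Σ ratio = 16, N = 2339):
  disc-shaped: 2339 × 9/16 = 1315.6875
  spherical: 2339 × 6/16 = 877.125
  elongated: 2339 × 1/16 = 146.1875
χ² = Σ (O − E)² / E
  disc-shaped: (1247 − 1315.6875)² / 1315.6875 = 3.5859
  spherical: (945 − 877.125)² / 877.125 = 5.2524
  elongated: (147 − 146.1875)² / 146.1875 = 0.0045
χ² = 3.5859 + 5.2524 + 0.0045 = 8.8428 ≈ 8.843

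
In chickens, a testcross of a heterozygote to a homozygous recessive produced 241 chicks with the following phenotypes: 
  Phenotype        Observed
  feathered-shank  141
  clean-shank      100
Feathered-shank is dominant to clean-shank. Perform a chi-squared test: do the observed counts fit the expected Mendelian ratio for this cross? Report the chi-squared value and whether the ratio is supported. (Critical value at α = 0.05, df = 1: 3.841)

A testcross of a heterozygote (Aa × aa) gives a 1:1 phenotypic ratio.
Under the 1:1 hypothesis (Σ ratio = 2, N = 241):
  feathered-shank: 241 × 1/2 = 120.5
  clean-shank: 241 × 1/2 = 120.5
χ² = Σ (O − E)² / E
  feathered-shank: (141 − 120.5)² / 120.5 = 3.4876
  clean-shank: (100 − 120.5)² / 120.5 = 3.4876
χ² = 3.4876 + 3.4876 = 6.9752 ≈ 6.975
Degrees of freedom = 2 − 1 = 1; critical value at α = 0.05 is 3.841.
Since 6.975 > 3.841, we reject the null hypothesis — the data do not fit the 1:1 ratio.

6.975; not consistent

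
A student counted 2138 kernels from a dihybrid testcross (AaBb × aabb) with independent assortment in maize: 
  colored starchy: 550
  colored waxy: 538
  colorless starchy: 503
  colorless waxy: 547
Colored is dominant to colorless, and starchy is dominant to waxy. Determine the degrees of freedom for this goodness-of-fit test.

A dihybrid testcross with independent assortment gives a 1:1:1:1 ratio.
A goodness-of-fit test with 4 phenotype classes has df = 4 − 1 = 3.

3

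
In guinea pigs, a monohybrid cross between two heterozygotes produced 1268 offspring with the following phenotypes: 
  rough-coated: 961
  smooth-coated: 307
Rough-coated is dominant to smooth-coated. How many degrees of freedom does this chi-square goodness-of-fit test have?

1

For a monohybrid cross between heterozygotes with complete dominance, the expected phenotypic ratio is 3:1.
A goodness-of-fit test with 2 phenotype classes has df = 2 − 1 = 1.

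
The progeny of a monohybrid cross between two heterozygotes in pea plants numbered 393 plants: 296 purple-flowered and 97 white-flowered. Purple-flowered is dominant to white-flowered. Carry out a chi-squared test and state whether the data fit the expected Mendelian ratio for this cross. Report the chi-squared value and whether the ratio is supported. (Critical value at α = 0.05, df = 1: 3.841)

For a monohybrid cross between heterozygotes with complete dominance, the expected phenotypic ratio is 3:1.
Under the 3:1 hypothesis (Σ ratio = 4, N = 393):
  purple-flowered: 393 × 3/4 = 294.75
  white-flowered: 393 × 1/4 = 98.25
χ² = Σ (O − E)² / E
  purple-flowered: (296 − 294.75)² / 294.75 = 0.0053
  white-flowered: (97 − 98.25)² / 98.25 = 0.0159
χ² = 0.0053 + 0.0159 = 0.0212 ≈ 0.021
Degrees of freedom = 2 − 1 = 1; critical value at α = 0.05 is 3.841.
Since 0.021 < 3.841, we fail to reject the null hypothesis — the data are consistent with the 3:1 ratio.

0.021; consistent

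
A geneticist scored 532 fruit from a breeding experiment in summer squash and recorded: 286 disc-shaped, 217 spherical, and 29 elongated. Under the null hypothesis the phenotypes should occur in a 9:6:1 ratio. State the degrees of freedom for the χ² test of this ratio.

A goodness-of-fit test with 3 phenotype classes has df = 3 − 1 = 2.

2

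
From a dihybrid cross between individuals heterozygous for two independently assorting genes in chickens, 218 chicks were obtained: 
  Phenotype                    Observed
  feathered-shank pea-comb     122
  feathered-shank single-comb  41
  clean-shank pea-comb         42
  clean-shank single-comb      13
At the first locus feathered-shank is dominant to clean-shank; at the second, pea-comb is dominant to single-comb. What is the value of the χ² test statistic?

A dihybrid F₂ with independent assortment and complete dominance at both loci gives a 9:3:3:1 phenotypic ratio.
Expected counts for N = 218 under a 9:3:3:1 ratio (total parts = 16):
  feathered-shank pea-comb: 218 × 9/16 = 122.625
  feathered-shank single-comb: 218 × 3/16 = 40.875
  clean-shank pea-comb: 218 × 3/16 = 40.875
  clean-shank single-comb: 218 × 1/16 = 13.625
χ² = Σ (O − E)² / E
  feathered-shank pea-comb: (122 − 122.625)² / 122.625 = 0.0032
  feathered-shank single-comb: (41 − 40.875)² / 40.875 = 0.0004
  clean-shank pea-comb: (42 − 40.875)² / 40.875 = 0.0310
  clean-shank single-comb: (13 − 13.625)² / 13.625 = 0.0287
χ² = 0.0032 + 0.0004 + 0.0310 + 0.0287 = 0.0633 ≈ 0.063

0.063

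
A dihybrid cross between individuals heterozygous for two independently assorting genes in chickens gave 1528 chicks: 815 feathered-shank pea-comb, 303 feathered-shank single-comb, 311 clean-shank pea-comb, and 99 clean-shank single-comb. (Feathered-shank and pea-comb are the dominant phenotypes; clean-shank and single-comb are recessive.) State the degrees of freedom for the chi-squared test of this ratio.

3

A dihybrid F₂ with independent assortment and complete dominance at both loci gives a 9:3:3:1 phenotypic ratio.
A goodness-of-fit test with 4 phenotype classes has df = 4 − 1 = 3.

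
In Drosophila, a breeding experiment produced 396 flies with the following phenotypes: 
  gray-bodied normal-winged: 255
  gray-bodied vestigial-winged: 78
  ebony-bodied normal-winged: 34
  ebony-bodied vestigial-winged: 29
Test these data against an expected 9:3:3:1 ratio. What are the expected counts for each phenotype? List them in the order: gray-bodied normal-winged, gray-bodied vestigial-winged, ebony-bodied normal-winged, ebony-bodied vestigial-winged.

222.75, 74.25, 74.25, 24.75

Expected counts for N = 396 under a 9:3:3:1 ratio (total parts = 16):
  gray-bodied normal-winged: 396 × 9/16 = 222.75
  gray-bodied vestigial-winged: 396 × 3/16 = 74.25
  ebony-bodied normal-winged: 396 × 3/16 = 74.25
  ebony-bodied vestigial-winged: 396 × 1/16 = 24.75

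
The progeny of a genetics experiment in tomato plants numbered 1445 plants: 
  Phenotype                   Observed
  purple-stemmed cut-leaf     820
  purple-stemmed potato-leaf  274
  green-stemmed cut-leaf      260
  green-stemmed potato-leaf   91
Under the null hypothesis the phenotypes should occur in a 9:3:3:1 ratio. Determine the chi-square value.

The 9:3:3:1 ratio has 16 parts, so with N = 1445 the expected counts are:
  purple-stemmed cut-leaf: 1445 × 9/16 = 812.8125
  purple-stemmed potato-leaf: 1445 × 3/16 = 270.9375
  green-stemmed cut-leaf: 1445 × 3/16 = 270.9375
  green-stemmed potato-leaf: 1445 × 1/16 = 90.3125
χ² = Σ (O − E)² / E
  purple-stemmed cut-leaf: (820 − 812.8125)² / 812.8125 = 0.0636
  purple-stemmed potato-leaf: (274 − 270.9375)² / 270.9375 = 0.0346
  green-stemmed cut-leaf: (260 − 270.9375)² / 270.9375 = 0.4415
  green-stemmed potato-leaf: (91 − 90.3125)² / 90.3125 = 0.0052
χ² = 0.0636 + 0.0346 + 0.4415 + 0.0052 = 0.5449 ≈ 0.545

0.545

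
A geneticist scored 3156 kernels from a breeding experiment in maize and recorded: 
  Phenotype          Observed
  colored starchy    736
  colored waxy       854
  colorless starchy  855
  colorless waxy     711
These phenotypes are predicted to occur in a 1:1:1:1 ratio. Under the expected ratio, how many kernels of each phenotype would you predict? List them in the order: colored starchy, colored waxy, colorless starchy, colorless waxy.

Under the 1:1:1:1 hypothesis (Σ ratio = 4, N = 3156):
  colored starchy: 3156 × 1/4 = 789
  colored waxy: 3156 × 1/4 = 789
  colorless starchy: 3156 × 1/4 = 789
  colorless waxy: 3156 × 1/4 = 789

789, 789, 789, 789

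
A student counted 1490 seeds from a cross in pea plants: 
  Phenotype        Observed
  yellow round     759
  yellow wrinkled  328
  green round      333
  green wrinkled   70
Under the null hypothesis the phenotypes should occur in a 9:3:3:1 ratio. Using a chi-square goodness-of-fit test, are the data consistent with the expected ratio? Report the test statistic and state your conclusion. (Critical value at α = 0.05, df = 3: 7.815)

31.969; not consistent

Expected counts for N = 1490 under a 9:3:3:1 ratio (total parts = 16):
  yellow round: 1490 × 9/16 = 838.125
  yellow wrinkled: 1490 × 3/16 = 279.375
  green round: 1490 × 3/16 = 279.375
  green wrinkled: 1490 × 1/16 = 93.125
χ² = Σ (O − E)² / E
  yellow round: (759 − 838.125)² / 838.125 = 7.4700
  yellow wrinkled: (328 − 279.375)² / 279.375 = 8.4631
  green round: (333 − 279.375)² / 279.375 = 10.2931
  green wrinkled: (70 − 93.125)² / 93.125 = 5.7424
χ² = 7.4700 + 8.4631 + 10.2931 + 5.7424 = 31.9686 ≈ 31.969
Degrees of freedom = 4 − 1 = 3; critical value at α = 0.05 is 7.815.
Since 31.969 > 7.815, we reject the null hypothesis — the data do not fit the 9:3:3:1 ratio.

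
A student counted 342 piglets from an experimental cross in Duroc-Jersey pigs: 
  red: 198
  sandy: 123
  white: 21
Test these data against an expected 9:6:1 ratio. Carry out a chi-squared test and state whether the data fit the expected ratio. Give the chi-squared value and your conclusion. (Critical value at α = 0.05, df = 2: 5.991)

0.386; consistent

The 9:6:1 ratio has 16 parts, so with N = 342 the expected counts are:
  red: 342 × 9/16 = 192.375
  sandy: 342 × 6/16 = 128.25
  white: 342 × 1/16 = 21.375
χ² = Σ (O − E)² / E
  red: (198 − 192.375)² / 192.375 = 0.1645
  sandy: (123 − 128.25)² / 128.25 = 0.2149
  white: (21 − 21.375)² / 21.375 = 0.0066
χ² = 0.1645 + 0.2149 + 0.0066 = 0.386
Degrees of freedom = 3 − 1 = 2; critical value at α = 0.05 is 5.991.
Since 0.386 < 5.991, we fail to reject the null hypothesis — the data are consistent with the 9:6:1 ratio.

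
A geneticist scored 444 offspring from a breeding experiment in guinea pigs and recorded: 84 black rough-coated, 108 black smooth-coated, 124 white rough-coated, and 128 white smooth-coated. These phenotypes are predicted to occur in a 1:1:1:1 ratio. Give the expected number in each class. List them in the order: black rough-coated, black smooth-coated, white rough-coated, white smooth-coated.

Total ratio parts = 4. Expected numbers out of 444:
  black rough-coated: 444 × 1/4 = 111
  black smooth-coated: 444 × 1/4 = 111
  white rough-coated: 444 × 1/4 = 111
  white smooth-coated: 444 × 1/4 = 111

111, 111, 111, 111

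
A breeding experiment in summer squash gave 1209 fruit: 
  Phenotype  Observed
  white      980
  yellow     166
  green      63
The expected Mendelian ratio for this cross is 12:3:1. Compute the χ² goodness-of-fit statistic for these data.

Under the 12:3:1 hypothesis (Σ ratio = 16, N = 1209):
  white: 1209 × 12/16 = 906.75
  yellow: 1209 × 3/16 = 226.6875
  green: 1209 × 1/16 = 75.5625
χ² = Σ (O − E)² / E
  white: (980 − 906.75)² / 906.75 = 5.9174
  yellow: (166 − 226.6875)² / 226.6875 = 16.2469
  green: (63 − 75.5625)² / 75.5625 = 2.0886
χ² = 5.9174 + 16.2469 + 2.0886 = 24.2529 ≈ 24.253

24.253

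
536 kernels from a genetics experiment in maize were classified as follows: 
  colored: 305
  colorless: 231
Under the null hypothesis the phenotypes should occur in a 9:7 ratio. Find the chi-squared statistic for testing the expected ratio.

0.093

Under the 9:7 hypothesis (Σ ratio = 16, N = 536):
  colored: 536 × 9/16 = 301.5
  colorless: 536 × 7/16 = 234.5
χ² = Σ (O − E)² / E
  colored: (305 − 301.5)² / 301.5 = 0.0406
  colorless: (231 − 234.5)² / 234.5 = 0.0522
χ² = 0.0406 + 0.0522 = 0.0928 ≈ 0.093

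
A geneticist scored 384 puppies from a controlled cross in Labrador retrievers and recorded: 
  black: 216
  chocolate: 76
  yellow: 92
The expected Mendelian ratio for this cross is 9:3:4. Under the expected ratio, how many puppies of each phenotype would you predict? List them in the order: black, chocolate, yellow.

216, 72, 96

Expected counts for N = 384 under a 9:3:4 ratio (total parts = 16):
  black: 384 × 9/16 = 216
  chocolate: 384 × 3/16 = 72
  yellow: 384 × 4/16 = 96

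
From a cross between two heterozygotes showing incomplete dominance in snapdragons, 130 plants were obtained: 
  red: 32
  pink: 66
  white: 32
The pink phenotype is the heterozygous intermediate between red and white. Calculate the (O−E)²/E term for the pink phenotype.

With incomplete dominance, a heterozygote × heterozygote cross gives a 1:2:1 phenotypic ratio.
Total ratio parts = 4. Expected numbers out of 130:
  red: 130 × 1/4 = 32.5
  pink: 130 × 2/4 = 65
  white: 130 × 1/4 = 32.5
Contribution of pink: (66 − 65)² / 65 = 0.0154

0.015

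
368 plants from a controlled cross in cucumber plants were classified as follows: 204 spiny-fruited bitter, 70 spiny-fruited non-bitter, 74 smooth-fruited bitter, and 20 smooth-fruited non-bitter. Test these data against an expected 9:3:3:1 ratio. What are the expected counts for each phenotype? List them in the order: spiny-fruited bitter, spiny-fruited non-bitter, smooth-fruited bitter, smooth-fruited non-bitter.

207, 69, 69, 23

Expected counts for N = 368 under a 9:3:3:1 ratio (total parts = 16):
  spiny-fruited bitter: 368 × 9/16 = 207
  spiny-fruited non-bitter: 368 × 3/16 = 69
  smooth-fruited bitter: 368 × 3/16 = 69
  smooth-fruited non-bitter: 368 × 1/16 = 23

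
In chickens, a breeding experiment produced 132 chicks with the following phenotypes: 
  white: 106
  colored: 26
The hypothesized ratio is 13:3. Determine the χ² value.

Expected counts for N = 132 under a 13:3 ratio (total parts = 16):
  white: 132 × 13/16 = 107.25
  colored: 132 × 3/16 = 24.75
χ² = Σ (O − E)² / E
  white: (106 − 107.25)² / 107.25 = 0.0146
  colored: (26 − 24.75)² / 24.75 = 0.0631
χ² = 0.0146 + 0.0631 = 0.0777 ≈ 0.078

0.078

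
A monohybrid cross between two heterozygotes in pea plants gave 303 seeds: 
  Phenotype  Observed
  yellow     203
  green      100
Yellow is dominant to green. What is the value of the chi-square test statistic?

For a monohybrid cross between heterozygotes with complete dominance, the expected phenotypic ratio is 3:1.
The 3:1 ratio has 4 parts, so with N = 303 the expected counts are:
  yellow: 303 × 3/4 = 227.25
  green: 303 × 1/4 = 75.75
χ² = Σ (O − E)² / E
  yellow: (203 − 227.25)² / 227.25 = 2.5877
  green: (100 − 75.75)² / 75.75 = 7.7632
χ² = 2.5877 + 7.7632 = 10.3509 ≈ 10.351

10.351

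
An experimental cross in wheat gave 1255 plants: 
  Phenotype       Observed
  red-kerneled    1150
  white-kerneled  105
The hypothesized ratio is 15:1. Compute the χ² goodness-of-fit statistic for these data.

Total ratio parts = 16. Expected numbers out of 1255:
  red-kerneled: 1255 × 15/16 = 1176.5625
  white-kerneled: 1255 × 1/16 = 78.4375
χ² = Σ (O − E)² / E
  red-kerneled: (1150 − 1176.5625)² / 1176.5625 = 0.5997
  white-kerneled: (105 − 78.4375)² / 78.4375 = 8.9953
χ² = 0.5997 + 8.9953 = 9.595

9.595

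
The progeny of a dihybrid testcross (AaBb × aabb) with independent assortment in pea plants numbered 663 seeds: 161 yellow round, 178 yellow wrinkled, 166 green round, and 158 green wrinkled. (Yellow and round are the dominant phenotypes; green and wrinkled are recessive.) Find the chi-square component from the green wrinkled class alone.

A dihybrid testcross with independent assortment gives a 1:1:1:1 ratio.
Expected counts for N = 663 under a 1:1:1:1 ratio (total parts = 4):
  yellow round: 663 × 1/4 = 165.75
  yellow wrinkled: 663 × 1/4 = 165.75
  green round: 663 × 1/4 = 165.75
  green wrinkled: 663 × 1/4 = 165.75
Contribution of green wrinkled: (158 − 165.75)² / 165.75 = 0.3624

0.362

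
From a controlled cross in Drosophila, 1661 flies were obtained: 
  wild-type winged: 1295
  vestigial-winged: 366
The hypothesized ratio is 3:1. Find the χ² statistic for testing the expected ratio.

Expected counts for N = 1661 under a 3:1 ratio (total parts = 4):
  wild-type winged: 1661 × 3/4 = 1245.75
  vestigial-winged: 1661 × 1/4 = 415.25
χ² = Σ (O − E)² / E
  wild-type winged: (1295 − 1245.75)² / 1245.75 = 1.9471
  vestigial-winged: (366 − 415.25)² / 415.25 = 5.8412
χ² = 1.9471 + 5.8412 = 7.7883 ≈ 7.788

7.788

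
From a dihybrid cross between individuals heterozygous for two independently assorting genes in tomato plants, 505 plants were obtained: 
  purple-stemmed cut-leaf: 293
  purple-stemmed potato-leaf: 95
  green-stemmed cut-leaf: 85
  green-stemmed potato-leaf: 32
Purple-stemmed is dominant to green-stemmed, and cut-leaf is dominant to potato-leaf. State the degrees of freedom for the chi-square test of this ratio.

3

A dihybrid F₂ with independent assortment and complete dominance at both loci gives a 9:3:3:1 phenotypic ratio.
A goodness-of-fit test with 4 phenotype classes has df = 4 − 1 = 3.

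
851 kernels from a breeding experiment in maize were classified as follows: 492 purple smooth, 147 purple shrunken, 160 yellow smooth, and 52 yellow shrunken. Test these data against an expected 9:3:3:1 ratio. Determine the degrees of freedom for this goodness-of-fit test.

3

A goodness-of-fit test with 4 phenotype classes has df = 4 − 1 = 3.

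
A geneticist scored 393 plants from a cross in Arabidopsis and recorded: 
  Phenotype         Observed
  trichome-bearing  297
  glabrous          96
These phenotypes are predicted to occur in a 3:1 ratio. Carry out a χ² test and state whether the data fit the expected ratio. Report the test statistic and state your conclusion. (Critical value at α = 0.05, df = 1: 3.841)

Total ratio parts = 4. Expected numbers out of 393:
  trichome-bearing: 393 × 3/4 = 294.75
  glabrous: 393 × 1/4 = 98.25
χ² = Σ (O − E)² / E
  trichome-bearing: (297 − 294.75)² / 294.75 = 0.0172
  glabrous: (96 − 98.25)² / 98.25 = 0.0515
χ² = 0.0172 + 0.0515 = 0.0687 ≈ 0.069
Degrees of freedom = 2 − 1 = 1; critical value at α = 0.05 is 3.841.
Since 0.069 < 3.841, we fail to reject the null hypothesis — the data are consistent with the 3:1 ratio.

0.069; consistent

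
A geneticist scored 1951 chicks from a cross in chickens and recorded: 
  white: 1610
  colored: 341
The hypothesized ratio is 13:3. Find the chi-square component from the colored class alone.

The 13:3 ratio has 16 parts, so with N = 1951 the expected counts are:
  white: 1951 × 13/16 = 1585.1875
  colored: 1951 × 3/16 = 365.8125
Contribution of colored: (341 − 365.8125)² / 365.8125 = 1.6830

1.683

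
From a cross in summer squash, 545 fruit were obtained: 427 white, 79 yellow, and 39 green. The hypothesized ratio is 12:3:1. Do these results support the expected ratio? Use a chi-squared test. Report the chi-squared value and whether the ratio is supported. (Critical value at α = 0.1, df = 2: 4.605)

The 12:3:1 ratio has 16 parts, so with N = 545 the expected counts are:
  white: 545 × 12/16 = 408.75
  yellow: 545 × 3/16 = 102.1875
  green: 545 × 1/16 = 34.0625
χ² = Σ (O − E)² / E
  white: (427 − 408.75)² / 408.75 = 0.8148
  yellow: (79 − 102.1875)² / 102.1875 = 5.2615
  green: (39 − 34.0625)² / 34.0625 = 0.7157
χ² = 0.8148 + 5.2615 + 0.7157 = 6.792
Degrees of freedom = 3 − 1 = 2; critical value at α = 0.1 is 4.605.
Since 6.792 > 4.605, we reject the null hypothesis — the data do not fit the 12:3:1 ratio.

6.792; not consistent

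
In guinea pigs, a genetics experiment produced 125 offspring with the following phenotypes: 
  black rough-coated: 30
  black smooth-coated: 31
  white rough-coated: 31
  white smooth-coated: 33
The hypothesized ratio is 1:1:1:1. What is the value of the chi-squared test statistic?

0.152

Expected counts for N = 125 under a 1:1:1:1 ratio (total parts = 4):
  black rough-coated: 125 × 1/4 = 31.25
  black smooth-coated: 125 × 1/4 = 31.25
  white rough-coated: 125 × 1/4 = 31.25
  white smooth-coated: 125 × 1/4 = 31.25
χ² = Σ (O − E)² / E
  black rough-coated: (30 − 31.25)² / 31.25 = 0.0500
  black smooth-coated: (31 − 31.25)² / 31.25 = 0.0020
  white rough-coated: (31 − 31.25)² / 31.25 = 0.0020
  white smooth-coated: (33 − 31.25)² / 31.25 = 0.0980
χ² = 0.0500 + 0.0020 + 0.0020 + 0.0980 = 0.152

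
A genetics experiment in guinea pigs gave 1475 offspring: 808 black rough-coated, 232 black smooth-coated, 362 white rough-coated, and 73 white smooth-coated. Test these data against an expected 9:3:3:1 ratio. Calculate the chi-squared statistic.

Under the 9:3:3:1 hypothesis (Σ ratio = 16, N = 1475):
  black rough-coated: 1475 × 9/16 = 829.6875
  black smooth-coated: 1475 × 3/16 = 276.5625
  white rough-coated: 1475 × 3/16 = 276.5625
  white smooth-coated: 1475 × 1/16 = 92.1875
χ² = Σ (O − E)² / E
  black rough-coated: (808 − 829.6875)² / 829.6875 = 0.5669
  black smooth-coated: (232 − 276.5625)² / 276.5625 = 7.1804
  white rough-coated: (362 − 276.5625)² / 276.5625 = 26.3939
  white smooth-coated: (73 − 92.1875)² / 92.1875 = 3.9936
χ² = 0.5669 + 7.1804 + 26.3939 + 3.9936 = 38.1348 ≈ 38.135

38.135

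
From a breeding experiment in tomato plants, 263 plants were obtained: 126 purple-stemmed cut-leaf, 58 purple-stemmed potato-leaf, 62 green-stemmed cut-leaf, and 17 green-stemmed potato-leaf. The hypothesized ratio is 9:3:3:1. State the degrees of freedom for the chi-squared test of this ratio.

A goodness-of-fit test with 4 phenotype classes has df = 4 − 1 = 3.

3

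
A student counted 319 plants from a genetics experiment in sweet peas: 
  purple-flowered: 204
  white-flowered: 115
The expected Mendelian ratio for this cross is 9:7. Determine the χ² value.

Expected counts for N = 319 under a 9:7 ratio (total parts = 16):
  purple-flowered: 319 × 9/16 = 179.4375
  white-flowered: 319 × 7/16 = 139.5625
χ² = Σ (O − E)² / E
  purple-flowered: (204 − 179.4375)² / 179.4375 = 3.3623
  white-flowered: (115 − 139.5625)² / 139.5625 = 4.3229
χ² = 3.3623 + 4.3229 = 7.6852 ≈ 7.685

7.685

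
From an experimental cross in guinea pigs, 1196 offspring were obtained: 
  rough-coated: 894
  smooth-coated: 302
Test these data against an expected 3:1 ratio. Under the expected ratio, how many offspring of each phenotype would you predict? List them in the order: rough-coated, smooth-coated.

897, 299

Under the 3:1 hypothesis (Σ ratio = 4, N = 1196):
  rough-coated: 1196 × 3/4 = 897
  smooth-coated: 1196 × 1/4 = 299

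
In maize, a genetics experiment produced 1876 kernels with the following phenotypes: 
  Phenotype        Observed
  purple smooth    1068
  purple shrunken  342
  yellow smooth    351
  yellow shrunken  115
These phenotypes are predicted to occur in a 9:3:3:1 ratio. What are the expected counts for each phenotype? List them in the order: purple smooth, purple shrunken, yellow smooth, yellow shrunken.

1055.25, 351.75, 351.75, 117.25

Total ratio parts = 16. Expected numbers out of 1876:
  purple smooth: 1876 × 9/16 = 1055.25
  purple shrunken: 1876 × 3/16 = 351.75
  yellow smooth: 1876 × 3/16 = 351.75
  yellow shrunken: 1876 × 1/16 = 117.25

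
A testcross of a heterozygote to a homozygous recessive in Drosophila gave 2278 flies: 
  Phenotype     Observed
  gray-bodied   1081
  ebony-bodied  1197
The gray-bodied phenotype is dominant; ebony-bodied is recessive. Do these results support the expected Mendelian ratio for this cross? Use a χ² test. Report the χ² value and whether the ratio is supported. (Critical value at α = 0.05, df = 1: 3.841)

5.907; not consistent

A testcross of a heterozygote (Aa × aa) gives a 1:1 phenotypic ratio.
Total ratio parts = 2. Expected numbers out of 2278:
  gray-bodied: 2278 × 1/2 = 1139
  ebony-bodied: 2278 × 1/2 = 1139
χ² = Σ (O − E)² / E
  gray-bodied: (1081 − 1139)² / 1139 = 2.9535
  ebony-bodied: (1197 − 1139)² / 1139 = 2.9535
χ² = 2.9535 + 2.9535 = 5.907
Degrees of freedom = 2 − 1 = 1; critical value at α = 0.05 is 3.841.
Since 5.907 > 3.841, we reject the null hypothesis — the data do not fit the 1:1 ratio.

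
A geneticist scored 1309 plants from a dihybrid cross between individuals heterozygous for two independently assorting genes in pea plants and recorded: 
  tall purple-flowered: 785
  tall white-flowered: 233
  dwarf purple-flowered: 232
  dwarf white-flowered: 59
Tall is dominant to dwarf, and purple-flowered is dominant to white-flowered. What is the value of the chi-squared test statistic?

A dihybrid F₂ with independent assortment and complete dominance at both loci gives a 9:3:3:1 phenotypic ratio.
Under the 9:3:3:1 hypothesis (Σ ratio = 16, N = 1309):
  tall purple-flowered: 1309 × 9/16 = 736.3125
  tall white-flowered: 1309 × 3/16 = 245.4375
  dwarf purple-flowered: 1309 × 3/16 = 245.4375
  dwarf white-flowered: 1309 × 1/16 = 81.8125
χ² = Σ (O − E)² / E
  tall purple-flowered: (785 − 736.3125)² / 736.3125 = 3.2194
  tall white-flowered: (233 − 245.4375)² / 245.4375 = 0.6303
  dwarf purple-flowered: (232 − 245.4375)² / 245.4375 = 0.7357
  dwarf white-flowered: (59 − 81.8125)² / 81.8125 = 6.3610
χ² = 3.2194 + 0.6303 + 0.7357 + 6.3610 = 10.9464 ≈ 10.946

10.946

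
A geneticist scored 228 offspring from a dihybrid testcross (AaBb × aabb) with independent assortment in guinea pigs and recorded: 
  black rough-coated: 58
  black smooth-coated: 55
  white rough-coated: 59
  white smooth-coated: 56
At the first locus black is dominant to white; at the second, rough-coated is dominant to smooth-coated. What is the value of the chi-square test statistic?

A dihybrid testcross with independent assortment gives a 1:1:1:1 ratio.
Under the 1:1:1:1 hypothesis (Σ ratio = 4, N = 228):
  black rough-coated: 228 × 1/4 = 57
  black smooth-coated: 228 × 1/4 = 57
  white rough-coated: 228 × 1/4 = 57
  white smooth-coated: 228 × 1/4 = 57
χ² = Σ (O − E)² / E
  black rough-coated: (58 − 57)² / 57 = 0.0175
  black smooth-coated: (55 − 57)² / 57 = 0.0702
  white rough-coated: (59 − 57)² / 57 = 0.0702
  white smooth-coated: (56 − 57)² / 57 = 0.0175
χ² = 0.0175 + 0.0702 + 0.0702 + 0.0175 = 0.1754 ≈ 0.175

0.175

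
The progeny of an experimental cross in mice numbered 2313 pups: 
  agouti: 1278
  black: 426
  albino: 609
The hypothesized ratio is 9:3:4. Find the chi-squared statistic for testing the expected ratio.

Expected counts for N = 2313 under a 9:3:4 ratio (total parts = 16):
  agouti: 2313 × 9/16 = 1301.0625
  black: 2313 × 3/16 = 433.6875
  albino: 2313 × 4/16 = 578.25
χ² = Σ (O − E)² / E
  agouti: (1278 − 1301.0625)² / 1301.0625 = 0.4088
  black: (426 − 433.6875)² / 433.6875 = 0.1363
  albino: (609 − 578.25)² / 578.25 = 1.6352
χ² = 0.4088 + 0.1363 + 1.6352 = 2.1803 ≈ 2.180

2.180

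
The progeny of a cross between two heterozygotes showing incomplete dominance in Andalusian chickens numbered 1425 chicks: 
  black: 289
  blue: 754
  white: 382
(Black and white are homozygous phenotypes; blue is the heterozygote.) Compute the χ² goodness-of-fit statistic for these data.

16.973

With incomplete dominance, a heterozygote × heterozygote cross gives a 1:2:1 phenotypic ratio.
Under the 1:2:1 hypothesis (Σ ratio = 4, N = 1425):
  black: 1425 × 1/4 = 356.25
  blue: 1425 × 2/4 = 712.5
  white: 1425 × 1/4 = 356.25
χ² = Σ (O − E)² / E
  black: (289 − 356.25)² / 356.25 = 12.6949
  blue: (754 − 712.5)² / 712.5 = 2.4172
  white: (382 − 356.25)² / 356.25 = 1.8612
χ² = 12.6949 + 2.4172 + 1.8612 = 16.9733 ≈ 16.973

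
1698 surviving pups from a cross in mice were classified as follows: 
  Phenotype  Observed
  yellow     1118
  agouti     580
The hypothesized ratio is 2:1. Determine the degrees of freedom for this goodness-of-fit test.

1

A goodness-of-fit test with 2 phenotype classes has df = 2 − 1 = 1.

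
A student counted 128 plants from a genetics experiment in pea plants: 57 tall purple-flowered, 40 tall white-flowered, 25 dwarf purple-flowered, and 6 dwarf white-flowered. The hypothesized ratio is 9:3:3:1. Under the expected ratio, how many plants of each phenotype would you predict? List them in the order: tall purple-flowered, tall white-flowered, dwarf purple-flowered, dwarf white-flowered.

The 9:3:3:1 ratio has 16 parts, so with N = 128 the expected counts are:
  tall purple-flowered: 128 × 9/16 = 72
  tall white-flowered: 128 × 3/16 = 24
  dwarf purple-flowered: 128 × 3/16 = 24
  dwarf white-flowered: 128 × 1/16 = 8

72, 24, 24, 8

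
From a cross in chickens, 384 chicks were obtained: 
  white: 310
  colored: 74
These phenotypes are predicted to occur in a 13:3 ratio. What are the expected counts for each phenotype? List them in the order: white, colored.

312, 72

Under the 13:3 hypothesis (Σ ratio = 16, N = 384):
  white: 384 × 13/16 = 312
  colored: 384 × 3/16 = 72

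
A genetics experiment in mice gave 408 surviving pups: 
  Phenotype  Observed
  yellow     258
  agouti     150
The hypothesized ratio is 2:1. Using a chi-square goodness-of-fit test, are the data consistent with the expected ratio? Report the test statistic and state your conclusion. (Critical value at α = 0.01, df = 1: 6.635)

Under the 2:1 hypothesis (Σ ratio = 3, N = 408):
  yellow: 408 × 2/3 = 272
  agouti: 408 × 1/3 = 136
χ² = Σ (O − E)² / E
  yellow: (258 − 272)² / 272 = 0.7206
  agouti: (150 − 136)² / 136 = 1.4412
χ² = 0.7206 + 1.4412 = 2.1618 ≈ 2.162
Degrees of freedom = 2 − 1 = 1; critical value at α = 0.01 is 6.635.
Since 2.162 < 6.635, we fail to reject the null hypothesis — the data are consistent with the 2:1 ratio.

2.162; consistent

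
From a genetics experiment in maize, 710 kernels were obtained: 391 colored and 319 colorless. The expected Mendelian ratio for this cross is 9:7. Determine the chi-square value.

The 9:7 ratio has 16 parts, so with N = 710 the expected counts are:
  colored: 710 × 9/16 = 399.375
  colorless: 710 × 7/16 = 310.625
χ² = Σ (O − E)² / E
  colored: (391 − 399.375)² / 399.375 = 0.1756
  colorless: (319 − 310.625)² / 310.625 = 0.2258
χ² = 0.1756 + 0.2258 = 0.4014 ≈ 0.401

0.401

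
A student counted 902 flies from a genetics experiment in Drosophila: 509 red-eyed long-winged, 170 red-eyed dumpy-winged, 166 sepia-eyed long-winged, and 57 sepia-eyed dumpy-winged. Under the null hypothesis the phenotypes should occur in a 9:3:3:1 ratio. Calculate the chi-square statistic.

Total ratio parts = 16. Expected numbers out of 902:
  red-eyed long-winged: 902 × 9/16 = 507.375
  red-eyed dumpy-winged: 902 × 3/16 = 169.125
  sepia-eyed long-winged: 902 × 3/16 = 169.125
  sepia-eyed dumpy-winged: 902 × 1/16 = 56.375
χ² = Σ (O − E)² / E
  red-eyed long-winged: (509 − 507.375)² / 507.375 = 0.0052
  red-eyed dumpy-winged: (170 − 169.125)² / 169.125 = 0.0045
  sepia-eyed long-winged: (166 − 169.125)² / 169.125 = 0.0577
  sepia-eyed dumpy-winged: (57 − 56.375)² / 56.375 = 0.0069
χ² = 0.0052 + 0.0045 + 0.0577 + 0.0069 = 0.0743 ≈ 0.074

0.074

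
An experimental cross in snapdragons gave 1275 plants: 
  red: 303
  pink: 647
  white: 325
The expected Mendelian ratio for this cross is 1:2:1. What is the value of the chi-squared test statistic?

1.042

The 1:2:1 ratio has 4 parts, so with N = 1275 the expected counts are:
  red: 1275 × 1/4 = 318.75
  pink: 1275 × 2/4 = 637.5
  white: 1275 × 1/4 = 318.75
χ² = Σ (O − E)² / E
  red: (303 − 318.75)² / 318.75 = 0.7782
  pink: (647 − 637.5)² / 637.5 = 0.1416
  white: (325 − 318.75)² / 318.75 = 0.1225
χ² = 0.7782 + 0.1416 + 0.1225 = 1.0423 ≈ 1.042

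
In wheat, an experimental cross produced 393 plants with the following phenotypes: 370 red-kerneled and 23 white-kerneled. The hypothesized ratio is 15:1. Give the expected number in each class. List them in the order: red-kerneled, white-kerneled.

368.4375, 24.5625

Expected counts for N = 393 under a 15:1 ratio (total parts = 16):
  red-kerneled: 393 × 15/16 = 368.4375
  white-kerneled: 393 × 1/16 = 24.5625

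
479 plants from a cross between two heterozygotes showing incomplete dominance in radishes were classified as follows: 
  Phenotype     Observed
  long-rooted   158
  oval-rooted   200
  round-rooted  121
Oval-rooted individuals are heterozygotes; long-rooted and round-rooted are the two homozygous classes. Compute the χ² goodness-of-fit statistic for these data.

18.745

With incomplete dominance, a heterozygote × heterozygote cross gives a 1:2:1 phenotypic ratio.
Total ratio parts = 4. Expected numbers out of 479:
  long-rooted: 479 × 1/4 = 119.75
  oval-rooted: 479 × 2/4 = 239.5
  round-rooted: 479 × 1/4 = 119.75
χ² = Σ (O − E)² / E
  long-rooted: (158 − 119.75)² / 119.75 = 12.2176
  oval-rooted: (200 − 239.5)² / 239.5 = 6.5146
  round-rooted: (121 − 119.75)² / 119.75 = 0.0130
χ² = 12.2176 + 6.5146 + 0.0130 = 18.7452 ≈ 18.745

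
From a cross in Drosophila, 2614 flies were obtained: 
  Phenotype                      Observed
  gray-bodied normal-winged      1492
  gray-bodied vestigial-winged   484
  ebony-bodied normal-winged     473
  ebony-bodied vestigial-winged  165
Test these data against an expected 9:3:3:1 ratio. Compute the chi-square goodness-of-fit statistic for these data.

Under the 9:3:3:1 hypothesis (Σ ratio = 16, N = 2614):
  gray-bodied normal-winged: 2614 × 9/16 = 1470.375
  gray-bodied vestigial-winged: 2614 × 3/16 = 490.125
  ebony-bodied normal-winged: 2614 × 3/16 = 490.125
  ebony-bodied vestigial-winged: 2614 × 1/16 = 163.375
χ² = Σ (O − E)² / E
  gray-bodied normal-winged: (1492 − 1470.375)² / 1470.375 = 0.3180
  gray-bodied vestigial-winged: (484 − 490.125)² / 490.125 = 0.0765
  ebony-bodied normal-winged: (473 − 490.125)² / 490.125 = 0.5983
  ebony-bodied vestigial-winged: (165 − 163.375)² / 163.375 = 0.0162
χ² = 0.3180 + 0.0765 + 0.5983 + 0.0162 = 1.009

1.009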